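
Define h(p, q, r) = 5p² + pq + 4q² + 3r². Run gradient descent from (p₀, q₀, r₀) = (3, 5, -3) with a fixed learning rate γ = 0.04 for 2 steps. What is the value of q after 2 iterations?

2.1664

∇h = (10p + q, p + 8q, 6r)
Step 1: at (3, 5, -3), ∇h = (35, 43, -18) → (3, 5, -3) − 0.04·(35, 43, -18) = (1.6, 3.28, -2.28)
Step 2: at (1.6, 3.28, -2.28), ∇h = (19.28, 27.84, -13.68) → (1.6, 3.28, -2.28) − 0.04·(19.28, 27.84, -13.68) = (0.8288, 2.1664, -1.7328)
q = 2.1664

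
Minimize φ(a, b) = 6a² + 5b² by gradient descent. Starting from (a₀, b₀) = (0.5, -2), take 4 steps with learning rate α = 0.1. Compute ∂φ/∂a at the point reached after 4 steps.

∇φ = (12a, 10b)
Step 1: at (0.5, -2), ∇φ = (6, -20) → (0.5, -2) − 0.1·(6, -20) = (-0.1, 0)
Step 2: at (-0.1, 0), ∇φ = (-1.2, 0) → (-0.1, 0) − 0.1·(-1.2, 0) = (0.02, 0)
Step 3: at (0.02, 0), ∇φ = (0.24, 0) → (0.02, 0) − 0.1·(0.24, 0) = (-0.004, 0)
Step 4: at (-0.004, 0), ∇φ = (-0.048, 0) → (-0.004, 0) − 0.1·(-0.048, 0) = (0.0008, 0)
∂φ/∂a at (0.0008, 0) = 0.0096

0.0096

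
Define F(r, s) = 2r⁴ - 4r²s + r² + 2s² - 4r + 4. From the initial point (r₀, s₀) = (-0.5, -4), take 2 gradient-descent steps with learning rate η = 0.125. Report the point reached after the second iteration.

(-13.421875, 1.59375)

∇F = (8r³ - 8rs + 2r - 4, -4r² + 4s)
Step 1: at (-0.5, -4), ∇F = (-22, -17) → (-0.5, -4) − 0.125·(-22, -17) = (2.25, -1.875)
Step 2: at (2.25, -1.875), ∇F = (125.375, -27.75) → (2.25, -1.875) − 0.125·(125.375, -27.75) = (-13.421875, 1.59375)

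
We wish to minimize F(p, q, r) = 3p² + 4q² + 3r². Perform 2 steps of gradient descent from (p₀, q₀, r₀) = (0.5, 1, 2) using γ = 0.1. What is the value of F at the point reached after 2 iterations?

0.3328

∇F = (6p, 8q, 6r)
(p₁, q₁, r₁) = (0.5, 1, 2) − 0.1·(3, 8, 12) = (0.2, 0.2, 0.8)
(p₂, q₂, r₂) = (0.2, 0.2, 0.8) − 0.1·(1.2, 1.6, 4.8) = (0.08, 0.04, 0.32)
F(0.08, 0.04, 0.32) = 0.3328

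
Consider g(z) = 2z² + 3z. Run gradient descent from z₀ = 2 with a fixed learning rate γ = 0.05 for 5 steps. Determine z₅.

0.15112

g′(z) = 4z + 3
Step 1: g′(2) = 11; z₁ = 2 − 0.05·11 = 1.45
Step 2: g′(1.45) = 8.8; z₂ = 1.45 − 0.05·8.8 = 1.01
Step 3: g′(1.01) = 7.04; z₃ = 1.01 − 0.05·7.04 = 0.658
Step 4: g′(0.658) = 5.632; z₄ = 0.658 − 0.05·5.632 = 0.3764
Step 5: g′(0.3764) = 4.5056; z₅ = 0.3764 − 0.05·4.5056 = 0.15112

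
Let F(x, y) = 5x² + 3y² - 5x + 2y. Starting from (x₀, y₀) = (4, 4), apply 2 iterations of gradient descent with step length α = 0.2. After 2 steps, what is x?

∇F = (10x - 5, 6y + 2)
(x₁, y₁) = (4, 4) − 0.2·(35, 26) = (-3, -1.2)
(x₂, y₂) = (-3, -1.2) − 0.2·(-35, -5.2) = (4, -0.16)
x = 4

4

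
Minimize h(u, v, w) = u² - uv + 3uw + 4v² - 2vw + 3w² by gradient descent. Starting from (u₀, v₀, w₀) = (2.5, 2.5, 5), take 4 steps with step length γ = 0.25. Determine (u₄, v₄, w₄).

∇h = (2u - v + 3w, -u + 8v - 2w, 3u - 2v + 6w)
(u₁, v₁, w₁) = (2.5, 2.5, 5) − 0.25·(17.5, 7.5, 32.5) = (-1.875, 0.625, -3.125)
(u₂, v₂, w₂) = (-1.875, 0.625, -3.125) − 0.25·(-13.75, 13.125, -25.625) = (1.5625, -2.65625, 3.28125)
(u₃, v₃, w₃) = (1.5625, -2.65625, 3.28125) − 0.25·(15.625, -29.375, 29.6875) = (-2.34375, 4.6875, -4.140625)
(u₄, v₄, w₄) = (-2.34375, 4.6875, -4.140625) − 0.25·(-21.796875, 48.125, -41.25) = (3.10546875, -7.34375, 6.171875)

(3.10546875, -7.34375, 6.171875)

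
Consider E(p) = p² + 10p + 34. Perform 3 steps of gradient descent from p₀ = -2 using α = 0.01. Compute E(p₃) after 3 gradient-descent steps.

16.972581427776

E′(p) = 2p + 10
Step 1: E′(-2) = 6; p₁ = -2 − 0.01·6 = -2.06
Step 2: E′(-2.06) = 5.88; p₂ = -2.06 − 0.01·5.88 = -2.1188
Step 3: E′(-2.1188) = 5.7624; p₃ = -2.1188 − 0.01·5.7624 = -2.176424
E(-2.176424) = 16.972581427776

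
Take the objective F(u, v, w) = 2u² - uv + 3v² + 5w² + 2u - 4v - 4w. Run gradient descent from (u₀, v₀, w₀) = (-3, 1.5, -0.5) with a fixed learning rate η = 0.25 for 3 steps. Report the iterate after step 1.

∇F = (4u - v + 2, -u + 6v - 4, 10w - 4)
(u₁, v₁, w₁) = (-3, 1.5, -0.5) − 0.25·(-11.5, 8, -9) = (-0.125, -0.5, 1.75)

(-0.125, -0.5, 1.75)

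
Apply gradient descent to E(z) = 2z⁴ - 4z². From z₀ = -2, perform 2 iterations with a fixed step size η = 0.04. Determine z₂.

-0.10543616

E′(z) = 8z³ - 8z
Step 1: E′(-2) = -48; z₁ = -2 − 0.04·(-48) = -0.08
Step 2: E′(-0.08) = 0.635904; z₂ = -0.08 − 0.04·0.635904 = -0.10543616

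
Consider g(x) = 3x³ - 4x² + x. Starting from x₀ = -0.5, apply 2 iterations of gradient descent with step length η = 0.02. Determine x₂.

g′(x) = 9x² - 8x + 1
Step 1: g′(-0.5) = 7.25; x₁ = -0.5 − 0.02·7.25 = -0.645
Step 2: g′(-0.645) = 9.904225; x₂ = -0.645 − 0.02·9.904225 = -0.8430845

-0.8430845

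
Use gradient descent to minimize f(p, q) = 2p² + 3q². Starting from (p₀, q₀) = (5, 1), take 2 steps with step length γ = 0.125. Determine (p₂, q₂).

∇f = (4p, 6q)
(p₁, q₁) = (5, 1) − 0.125·(20, 6) = (2.5, 0.25)
(p₂, q₂) = (2.5, 0.25) − 0.125·(10, 1.5) = (1.25, 0.0625)

(1.25, 0.0625)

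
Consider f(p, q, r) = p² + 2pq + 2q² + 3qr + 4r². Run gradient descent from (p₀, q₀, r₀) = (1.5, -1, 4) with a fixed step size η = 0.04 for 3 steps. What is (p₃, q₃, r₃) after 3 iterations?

∇f = (2p + 2q, 2p + 4q + 3r, 3q + 8r)
Step 1: at (1.5, -1, 4), ∇f = (1, 11, 29) → (1.5, -1, 4) − 0.04·(1, 11, 29) = (1.46, -1.44, 2.84)
Step 2: at (1.46, -1.44, 2.84), ∇f = (0.04, 5.68, 18.4) → (1.46, -1.44, 2.84) − 0.04·(0.04, 5.68, 18.4) = (1.4584, -1.6672, 2.104)
Step 3: at (1.4584, -1.6672, 2.104), ∇f = (-0.4176, 2.56, 11.8304) → (1.4584, -1.6672, 2.104) − 0.04·(-0.4176, 2.56, 11.8304) = (1.475104, -1.7696, 1.630784)

(1.475104, -1.7696, 1.630784)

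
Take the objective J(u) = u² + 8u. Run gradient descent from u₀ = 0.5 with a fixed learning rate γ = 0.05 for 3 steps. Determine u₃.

J′(u) = 2u + 8
u₁ = 0.5 − 0.05·9 = 0.05
u₂ = 0.05 − 0.05·8.1 = -0.355
u₃ = -0.355 − 0.05·7.29 = -0.7195

-0.7195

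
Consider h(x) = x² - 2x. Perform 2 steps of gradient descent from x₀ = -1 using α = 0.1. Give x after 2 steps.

h′(x) = 2x - 2
Step 1: h′(-1) = -4; x₁ = -1 − 0.1·(-4) = -0.6
Step 2: h′(-0.6) = -3.2; x₂ = -0.6 − 0.1·(-3.2) = -0.28

-0.28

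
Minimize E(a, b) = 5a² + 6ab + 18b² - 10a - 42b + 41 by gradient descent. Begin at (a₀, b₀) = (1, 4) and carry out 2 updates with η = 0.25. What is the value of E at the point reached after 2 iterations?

789419.25

∇E = (10a + 6b - 10, 6a + 36b - 42)
(a₁, b₁) = (1, 4) − 0.25·(24, 108) = (-5, -23)
(a₂, b₂) = (-5, -23) − 0.25·(-198, -900) = (44.5, 202)
E(44.5, 202) = 789419.25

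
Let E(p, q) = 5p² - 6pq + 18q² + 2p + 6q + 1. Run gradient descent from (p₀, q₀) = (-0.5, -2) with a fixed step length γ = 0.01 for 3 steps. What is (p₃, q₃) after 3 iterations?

(-0.648212, -0.7202)

∇E = (10p - 6q + 2, -6p + 36q + 6)
(p₁, q₁) = (-0.5, -2) − 0.01·(9, -63) = (-0.59, -1.37)
(p₂, q₂) = (-0.59, -1.37) − 0.01·(4.32, -39.78) = (-0.6332, -0.9722)
(p₃, q₃) = (-0.6332, -0.9722) − 0.01·(1.5012, -25.2) = (-0.648212, -0.7202)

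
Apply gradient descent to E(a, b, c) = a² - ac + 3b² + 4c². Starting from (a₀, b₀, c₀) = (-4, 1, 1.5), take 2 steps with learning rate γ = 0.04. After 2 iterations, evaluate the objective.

∇E = (2a - c, 6b, -a + 8c)
Step 1: at (-4, 1, 1.5), ∇E = (-9.5, 6, 16) → (-4, 1, 1.5) − 0.04·(-9.5, 6, 16) = (-3.62, 0.76, 0.86)
Step 2: at (-3.62, 0.76, 0.86), ∇E = (-8.1, 4.56, 10.5) → (-3.62, 0.76, 0.86) − 0.04·(-8.1, 4.56, 10.5) = (-3.296, 0.5776, 0.44)
E(-3.296, 0.5776, 0.44) = 14.08912128

14.08912128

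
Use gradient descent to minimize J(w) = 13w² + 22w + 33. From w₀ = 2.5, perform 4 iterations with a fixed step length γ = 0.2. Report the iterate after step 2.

58.18

J′(w) = 26w + 22
Step 1: J′(2.5) = 87; w₁ = 2.5 − 0.2·87 = -14.9
Step 2: J′(-14.9) = -365.4; w₂ = -14.9 − 0.2·(-365.4) = 58.18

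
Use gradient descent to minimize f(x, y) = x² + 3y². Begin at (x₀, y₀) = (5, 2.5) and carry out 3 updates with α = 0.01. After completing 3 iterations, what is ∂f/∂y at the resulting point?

12.45876

∇f = (2x, 6y)
Step 1: at (5, 2.5), ∇f = (10, 15) → (5, 2.5) − 0.01·(10, 15) = (4.9, 2.35)
Step 2: at (4.9, 2.35), ∇f = (9.8, 14.1) → (4.9, 2.35) − 0.01·(9.8, 14.1) = (4.802, 2.209)
Step 3: at (4.802, 2.209), ∇f = (9.604, 13.254) → (4.802, 2.209) − 0.01·(9.604, 13.254) = (4.70596, 2.07646)
∂f/∂y at (4.70596, 2.07646) = 12.45876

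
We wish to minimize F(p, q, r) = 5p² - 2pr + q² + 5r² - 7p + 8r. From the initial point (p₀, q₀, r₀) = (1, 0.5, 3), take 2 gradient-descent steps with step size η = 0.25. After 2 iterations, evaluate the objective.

536.328125

∇F = (10p - 2r - 7, 2q, -2p + 10r + 8)
Step 1: at (1, 0.5, 3), ∇F = (-3, 1, 36) → (1, 0.5, 3) − 0.25·(-3, 1, 36) = (1.75, 0.25, -6)
Step 2: at (1.75, 0.25, -6), ∇F = (22.5, 0.5, -55.5) → (1.75, 0.25, -6) − 0.25·(22.5, 0.5, -55.5) = (-3.875, 0.125, 7.875)
F(-3.875, 0.125, 7.875) = 536.328125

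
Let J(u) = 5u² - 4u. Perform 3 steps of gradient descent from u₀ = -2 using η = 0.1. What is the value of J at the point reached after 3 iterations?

-0.8

J′(u) = 10u - 4
Step 1: J′(-2) = -24; u₁ = -2 − 0.1·(-24) = 0.4
Step 2: J′(0.4) = 0; u₂ = 0.4 − 0.1·0 = 0.4
Step 3: J′(0.4) = 0; u₃ = 0.4 − 0.1·0 = 0.4
J(0.4) = -0.8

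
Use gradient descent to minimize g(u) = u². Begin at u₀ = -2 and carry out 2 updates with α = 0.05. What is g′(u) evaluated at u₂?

g′(u) = 2u
u₁ = -2 − 0.05·(-4) = -1.8
u₂ = -1.8 − 0.05·(-3.6) = -1.62
g′(u) at (-1.62) = -3.24

-3.24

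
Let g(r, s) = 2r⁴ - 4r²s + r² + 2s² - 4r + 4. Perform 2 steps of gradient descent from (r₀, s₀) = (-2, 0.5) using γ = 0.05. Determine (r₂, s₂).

∇g = (8r³ - 8rs + 2r - 4, -4r² + 4s)
Step 1: at (-2, 0.5), ∇g = (-64, -14) → (-2, 0.5) − 0.05·(-64, -14) = (1.2, 1.2)
Step 2: at (1.2, 1.2), ∇g = (0.704, -0.96) → (1.2, 1.2) − 0.05·(0.704, -0.96) = (1.1648, 1.248)

(1.1648, 1.248)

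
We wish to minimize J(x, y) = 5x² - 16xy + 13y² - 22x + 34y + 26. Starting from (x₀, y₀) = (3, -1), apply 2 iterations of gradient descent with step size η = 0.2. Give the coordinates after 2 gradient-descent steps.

(28.6, -41.96)

∇J = (10x - 16y - 22, -16x + 26y + 34)
Step 1: at (3, -1), ∇J = (24, -40) → (3, -1) − 0.2·(24, -40) = (-1.8, 7)
Step 2: at (-1.8, 7), ∇J = (-152, 244.8) → (-1.8, 7) − 0.2·(-152, 244.8) = (28.6, -41.96)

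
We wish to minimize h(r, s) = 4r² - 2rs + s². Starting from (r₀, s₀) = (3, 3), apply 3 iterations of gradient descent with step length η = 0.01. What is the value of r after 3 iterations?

∇h = (8r - 2s, -2r + 2s)
(r₁, s₁) = (3, 3) − 0.01·(18, 0) = (2.82, 3)
(r₂, s₂) = (2.82, 3) − 0.01·(16.56, 0.36) = (2.6544, 2.9964)
(r₃, s₃) = (2.6544, 2.9964) − 0.01·(15.2424, 0.684) = (2.501976, 2.98956)
r = 2.501976

2.501976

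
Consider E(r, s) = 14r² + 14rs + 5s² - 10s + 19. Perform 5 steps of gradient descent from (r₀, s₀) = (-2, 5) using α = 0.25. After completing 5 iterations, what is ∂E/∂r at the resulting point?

-490519.3125

∇E = (28r + 14s, 14r + 10s - 10)
Step 1: at (-2, 5), ∇E = (14, 12) → (-2, 5) − 0.25·(14, 12) = (-5.5, 2)
Step 2: at (-5.5, 2), ∇E = (-126, -67) → (-5.5, 2) − 0.25·(-126, -67) = (26, 18.75)
Step 3: at (26, 18.75), ∇E = (990.5, 541.5) → (26, 18.75) − 0.25·(990.5, 541.5) = (-221.625, -116.625)
Step 4: at (-221.625, -116.625), ∇E = (-7838.25, -4279) → (-221.625, -116.625) − 0.25·(-7838.25, -4279) = (1737.9375, 953.125)
Step 5: at (1737.9375, 953.125), ∇E = (62006, 33852.375) → (1737.9375, 953.125) − 0.25·(62006, 33852.375) = (-13763.5625, -7509.96875)
∂E/∂r at (-13763.5625, -7509.96875) = -490519.3125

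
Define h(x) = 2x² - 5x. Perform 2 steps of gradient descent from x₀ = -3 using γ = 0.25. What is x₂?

h′(x) = 4x - 5
x₁ = -3 − 0.25·(-17) = 1.25
x₂ = 1.25 − 0.25·0 = 1.25

1.25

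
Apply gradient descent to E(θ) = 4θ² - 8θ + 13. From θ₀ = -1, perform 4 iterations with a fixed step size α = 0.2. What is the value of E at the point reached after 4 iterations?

9.26873856

E′(θ) = 8θ - 8
Step 1: E′(-1) = -16; θ₁ = -1 − 0.2·(-16) = 2.2
Step 2: E′(2.2) = 9.6; θ₂ = 2.2 − 0.2·9.6 = 0.28
Step 3: E′(0.28) = -5.76; θ₃ = 0.28 − 0.2·(-5.76) = 1.432
Step 4: E′(1.432) = 3.456; θ₄ = 1.432 − 0.2·3.456 = 0.7408
E(0.7408) = 9.26873856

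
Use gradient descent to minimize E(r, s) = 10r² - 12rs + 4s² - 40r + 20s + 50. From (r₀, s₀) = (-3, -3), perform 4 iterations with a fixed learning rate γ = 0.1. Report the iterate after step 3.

(11.848, -10.04)

∇E = (20r - 12s - 40, -12r + 8s + 20)
(r₁, s₁) = (-3, -3) − 0.1·(-64, 32) = (3.4, -6.2)
(r₂, s₂) = (3.4, -6.2) − 0.1·(102.4, -70.4) = (-6.84, 0.84)
(r₃, s₃) = (-6.84, 0.84) − 0.1·(-186.88, 108.8) = (11.848, -10.04)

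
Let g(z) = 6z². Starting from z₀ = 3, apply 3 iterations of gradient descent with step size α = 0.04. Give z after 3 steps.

g′(z) = 12z
Step 1: g′(3) = 36; z₁ = 3 − 0.04·36 = 1.56
Step 2: g′(1.56) = 18.72; z₂ = 1.56 − 0.04·18.72 = 0.8112
Step 3: g′(0.8112) = 9.7344; z₃ = 0.8112 − 0.04·9.7344 = 0.421824

0.421824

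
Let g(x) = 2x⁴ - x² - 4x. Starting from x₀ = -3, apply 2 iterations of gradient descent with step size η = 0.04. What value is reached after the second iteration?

g′(x) = 8x³ - 2x - 4
Step 1: g′(-3) = -214; x₁ = -3 − 0.04·(-214) = 5.56
Step 2: g′(5.56) = 1359.916928; x₂ = 5.56 − 0.04·1359.916928 = -48.83667712

-48.83667712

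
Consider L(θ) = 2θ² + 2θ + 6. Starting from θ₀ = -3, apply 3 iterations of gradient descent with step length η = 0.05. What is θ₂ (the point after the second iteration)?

L′(θ) = 4θ + 2
θ₁ = -3 − 0.05·(-10) = -2.5
θ₂ = -2.5 − 0.05·(-8) = -2.1

-2.1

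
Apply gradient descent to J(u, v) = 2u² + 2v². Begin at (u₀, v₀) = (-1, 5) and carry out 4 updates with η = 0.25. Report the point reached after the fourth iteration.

∇J = (4u, 4v)
(u₁, v₁) = (-1, 5) − 0.25·(-4, 20) = (0, 0)
(u₂, v₂) = (0, 0) − 0.25·(0, 0) = (0, 0)
(u₃, v₃) = (0, 0) − 0.25·(0, 0) = (0, 0)
(u₄, v₄) = (0, 0) − 0.25·(0, 0) = (0, 0)

(0, 0)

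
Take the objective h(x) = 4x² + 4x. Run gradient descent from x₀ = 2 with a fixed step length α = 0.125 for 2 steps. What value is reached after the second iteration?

-0.5

h′(x) = 8x + 4
Step 1: h′(2) = 20; x₁ = 2 − 0.125·20 = -0.5
Step 2: h′(-0.5) = 0; x₂ = -0.5 − 0.125·0 = -0.5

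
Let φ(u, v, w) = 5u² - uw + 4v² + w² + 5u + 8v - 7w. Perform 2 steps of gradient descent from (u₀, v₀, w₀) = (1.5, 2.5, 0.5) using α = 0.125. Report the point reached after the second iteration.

(-0.2109375, -1, 1.8359375)

∇φ = (10u - w + 5, 8v + 8, -u + 2w - 7)
Step 1: at (1.5, 2.5, 0.5), ∇φ = (19.5, 28, -7.5) → (1.5, 2.5, 0.5) − 0.125·(19.5, 28, -7.5) = (-0.9375, -1, 1.4375)
Step 2: at (-0.9375, -1, 1.4375), ∇φ = (-5.8125, 0, -3.1875) → (-0.9375, -1, 1.4375) − 0.125·(-5.8125, 0, -3.1875) = (-0.2109375, -1, 1.8359375)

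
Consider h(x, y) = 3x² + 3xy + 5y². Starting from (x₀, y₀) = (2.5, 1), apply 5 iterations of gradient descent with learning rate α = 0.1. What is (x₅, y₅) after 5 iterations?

(0.08443, -0.045435)

∇h = (6x + 3y, 3x + 10y)
Step 1: at (2.5, 1), ∇h = (18, 17.5) → (2.5, 1) − 0.1·(18, 17.5) = (0.7, -0.75)
Step 2: at (0.7, -0.75), ∇h = (1.95, -5.4) → (0.7, -0.75) − 0.1·(1.95, -5.4) = (0.505, -0.21)
Step 3: at (0.505, -0.21), ∇h = (2.4, -0.585) → (0.505, -0.21) − 0.1·(2.4, -0.585) = (0.265, -0.1515)
Step 4: at (0.265, -0.1515), ∇h = (1.1355, -0.72) → (0.265, -0.1515) − 0.1·(1.1355, -0.72) = (0.15145, -0.0795)
Step 5: at (0.15145, -0.0795), ∇h = (0.6702, -0.34065) → (0.15145, -0.0795) − 0.1·(0.6702, -0.34065) = (0.08443, -0.045435)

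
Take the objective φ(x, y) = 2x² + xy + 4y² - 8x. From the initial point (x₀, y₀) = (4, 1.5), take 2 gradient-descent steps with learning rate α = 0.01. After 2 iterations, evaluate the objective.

∇φ = (4x + y - 8, x + 8y)
(x₁, y₁) = (4, 1.5) − 0.01·(9.5, 16) = (3.905, 1.34)
(x₂, y₂) = (3.905, 1.34) − 0.01·(8.96, 14.625) = (3.8154, 1.19375)
φ(3.8154, 1.19375) = 8.84614432

8.84614432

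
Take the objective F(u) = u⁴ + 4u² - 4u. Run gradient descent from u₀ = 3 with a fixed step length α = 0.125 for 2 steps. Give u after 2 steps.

1099

F′(u) = 4u³ + 8u - 4
Step 1: F′(3) = 128; u₁ = 3 − 0.125·128 = -13
Step 2: F′(-13) = -8896; u₂ = -13 − 0.125·(-8896) = 1099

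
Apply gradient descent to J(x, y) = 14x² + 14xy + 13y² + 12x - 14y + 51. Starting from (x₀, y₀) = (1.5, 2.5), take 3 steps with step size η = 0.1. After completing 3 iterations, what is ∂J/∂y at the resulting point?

∇J = (28x + 14y + 12, 14x + 26y - 14)
(x₁, y₁) = (1.5, 2.5) − 0.1·(89, 72) = (-7.4, -4.7)
(x₂, y₂) = (-7.4, -4.7) − 0.1·(-261, -239.8) = (18.7, 19.28)
(x₃, y₃) = (18.7, 19.28) − 0.1·(805.52, 749.08) = (-61.852, -55.628)
∂J/∂y at (-61.852, -55.628) = -2326.256

-2326.256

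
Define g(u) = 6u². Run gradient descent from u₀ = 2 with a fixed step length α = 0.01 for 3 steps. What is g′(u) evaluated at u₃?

16.355328

g′(u) = 12u
Step 1: g′(2) = 24; u₁ = 2 − 0.01·24 = 1.76
Step 2: g′(1.76) = 21.12; u₂ = 1.76 − 0.01·21.12 = 1.5488
Step 3: g′(1.5488) = 18.5856; u₃ = 1.5488 − 0.01·18.5856 = 1.362944
g′(u) at (1.362944) = 16.355328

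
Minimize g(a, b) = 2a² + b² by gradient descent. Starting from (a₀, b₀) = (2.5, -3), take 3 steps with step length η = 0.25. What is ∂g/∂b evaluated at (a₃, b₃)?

∇g = (4a, 2b)
(a₁, b₁) = (2.5, -3) − 0.25·(10, -6) = (0, -1.5)
(a₂, b₂) = (0, -1.5) − 0.25·(0, -3) = (0, -0.75)
(a₃, b₃) = (0, -0.75) − 0.25·(0, -1.5) = (0, -0.375)
∂g/∂b at (0, -0.375) = -0.75

-0.75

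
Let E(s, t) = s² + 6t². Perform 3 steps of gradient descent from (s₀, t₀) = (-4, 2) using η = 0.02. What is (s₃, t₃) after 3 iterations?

(-3.538944, 0.877952)

∇E = (2s, 12t)
Step 1: at (-4, 2), ∇E = (-8, 24) → (-4, 2) − 0.02·(-8, 24) = (-3.84, 1.52)
Step 2: at (-3.84, 1.52), ∇E = (-7.68, 18.24) → (-3.84, 1.52) − 0.02·(-7.68, 18.24) = (-3.6864, 1.1552)
Step 3: at (-3.6864, 1.1552), ∇E = (-7.3728, 13.8624) → (-3.6864, 1.1552) − 0.02·(-7.3728, 13.8624) = (-3.538944, 0.877952)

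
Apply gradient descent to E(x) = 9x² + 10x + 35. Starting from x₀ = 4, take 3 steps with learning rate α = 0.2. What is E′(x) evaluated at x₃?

E′(x) = 18x + 10
Step 1: E′(4) = 82; x₁ = 4 − 0.2·82 = -12.4
Step 2: E′(-12.4) = -213.2; x₂ = -12.4 − 0.2·(-213.2) = 30.24
Step 3: E′(30.24) = 554.32; x₃ = 30.24 − 0.2·554.32 = -80.624
E′(x) at (-80.624) = -1441.232

-1441.232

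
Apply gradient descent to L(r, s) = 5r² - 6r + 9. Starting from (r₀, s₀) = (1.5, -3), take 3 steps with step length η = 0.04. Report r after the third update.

0.7944

∇L = (10r - 6, 0)
(r₁, s₁) = (1.5, -3) − 0.04·(9, 0) = (1.14, -3)
(r₂, s₂) = (1.14, -3) − 0.04·(5.4, 0) = (0.924, -3)
(r₃, s₃) = (0.924, -3) − 0.04·(3.24, 0) = (0.7944, -3)
r = 0.7944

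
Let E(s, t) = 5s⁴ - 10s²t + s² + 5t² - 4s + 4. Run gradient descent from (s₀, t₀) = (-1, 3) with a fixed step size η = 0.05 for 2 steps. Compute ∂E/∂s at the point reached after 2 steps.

33920.32775754

∇E = (20s³ - 20st + 2s - 4, -10s² + 10t)
Step 1: at (-1, 3), ∇E = (34, 20) → (-1, 3) − 0.05·(34, 20) = (-2.7, 2)
Step 2: at (-2.7, 2), ∇E = (-295.06, -52.9) → (-2.7, 2) − 0.05·(-295.06, -52.9) = (12.053, 4.645)
∂E/∂s at (12.053, 4.645) = 33920.32775754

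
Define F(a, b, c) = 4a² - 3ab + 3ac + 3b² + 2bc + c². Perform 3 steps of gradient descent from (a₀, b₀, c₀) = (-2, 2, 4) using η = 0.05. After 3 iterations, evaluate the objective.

∇F = (8a - 3b + 3c, -3a + 6b + 2c, 3a + 2b + 2c)
Step 1: at (-2, 2, 4), ∇F = (-10, 26, 6) → (-2, 2, 4) − 0.05·(-10, 26, 6) = (-1.5, 0.7, 3.7)
Step 2: at (-1.5, 0.7, 3.7), ∇F = (-3, 16.1, 4.3) → (-1.5, 0.7, 3.7) − 0.05·(-3, 16.1, 4.3) = (-1.35, -0.105, 3.485)
Step 3: at (-1.35, -0.105, 3.485), ∇F = (-0.03, 10.39, 2.71) → (-1.35, -0.105, 3.485) − 0.05·(-0.03, 10.39, 2.71) = (-1.3485, -0.6245, 3.3495)
F(-1.3485, -0.6245, 3.3495) = -0.5973825

-0.5973825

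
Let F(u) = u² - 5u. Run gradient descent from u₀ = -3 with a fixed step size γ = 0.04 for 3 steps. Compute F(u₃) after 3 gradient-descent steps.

12.092238790656

F′(u) = 2u - 5
Step 1: F′(-3) = -11; u₁ = -3 − 0.04·(-11) = -2.56
Step 2: F′(-2.56) = -10.12; u₂ = -2.56 − 0.04·(-10.12) = -2.1552
Step 3: F′(-2.1552) = -9.3104; u₃ = -2.1552 − 0.04·(-9.3104) = -1.782784
F(-1.782784) = 12.092238790656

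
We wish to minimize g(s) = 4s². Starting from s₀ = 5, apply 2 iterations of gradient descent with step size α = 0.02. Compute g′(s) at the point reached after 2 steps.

g′(s) = 8s
s₁ = 5 − 0.02·40 = 4.2
s₂ = 4.2 − 0.02·33.6 = 3.528
g′(s) at (3.528) = 28.224

28.224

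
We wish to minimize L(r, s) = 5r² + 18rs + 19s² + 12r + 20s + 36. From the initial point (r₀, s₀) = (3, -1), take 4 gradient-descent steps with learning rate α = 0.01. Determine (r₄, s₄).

(2.42699712, -1.65803968)

∇L = (10r + 18s + 12, 18r + 38s + 20)
(r₁, s₁) = (3, -1) − 0.01·(24, 36) = (2.76, -1.36)
(r₂, s₂) = (2.76, -1.36) − 0.01·(15.12, 18) = (2.6088, -1.54)
(r₃, s₃) = (2.6088, -1.54) − 0.01·(10.368, 8.4384) = (2.50512, -1.624384)
(r₄, s₄) = (2.50512, -1.624384) − 0.01·(7.812288, 3.365568) = (2.42699712, -1.65803968)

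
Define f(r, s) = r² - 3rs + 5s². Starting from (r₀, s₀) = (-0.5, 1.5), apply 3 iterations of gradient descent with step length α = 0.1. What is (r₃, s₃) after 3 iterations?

∇f = (2r - 3s, -3r + 10s)
(r₁, s₁) = (-0.5, 1.5) − 0.1·(-5.5, 16.5) = (0.05, -0.15)
(r₂, s₂) = (0.05, -0.15) − 0.1·(0.55, -1.65) = (-0.005, 0.015)
(r₃, s₃) = (-0.005, 0.015) − 0.1·(-0.055, 0.165) = (0.0005, -0.0015)

(0.0005, -0.0015)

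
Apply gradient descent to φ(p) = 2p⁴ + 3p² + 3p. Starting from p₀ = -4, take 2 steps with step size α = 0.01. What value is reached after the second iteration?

φ′(p) = 8p³ + 6p + 3
Step 1: φ′(-4) = -533; p₁ = -4 − 0.01·(-533) = 1.33
Step 2: φ′(1.33) = 29.801096; p₂ = 1.33 − 0.01·29.801096 = 1.03198904

1.03198904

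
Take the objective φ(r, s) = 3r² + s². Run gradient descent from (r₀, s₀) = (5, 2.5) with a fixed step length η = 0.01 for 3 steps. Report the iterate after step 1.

∇φ = (6r, 2s)
Step 1: at (5, 2.5), ∇φ = (30, 5) → (5, 2.5) − 0.01·(30, 5) = (4.7, 2.45)

(4.7, 2.45)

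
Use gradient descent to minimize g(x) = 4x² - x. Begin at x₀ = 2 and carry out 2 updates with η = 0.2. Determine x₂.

g′(x) = 8x - 1
x₁ = 2 − 0.2·15 = -1
x₂ = -1 − 0.2·(-9) = 0.8

0.8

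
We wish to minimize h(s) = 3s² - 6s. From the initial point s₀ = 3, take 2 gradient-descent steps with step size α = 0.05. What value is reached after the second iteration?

1.98

h′(s) = 6s - 6
s₁ = 3 − 0.05·12 = 2.4
s₂ = 2.4 − 0.05·8.4 = 1.98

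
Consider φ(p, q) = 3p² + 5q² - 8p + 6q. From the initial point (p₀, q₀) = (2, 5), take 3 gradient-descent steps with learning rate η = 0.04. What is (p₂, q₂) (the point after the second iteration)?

(1.7184, 1.416)

∇φ = (6p - 8, 10q + 6)
(p₁, q₁) = (2, 5) − 0.04·(4, 56) = (1.84, 2.76)
(p₂, q₂) = (1.84, 2.76) − 0.04·(3.04, 33.6) = (1.7184, 1.416)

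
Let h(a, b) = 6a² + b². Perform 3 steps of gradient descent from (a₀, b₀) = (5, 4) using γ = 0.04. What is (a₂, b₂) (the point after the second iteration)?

(1.352, 3.3856)

∇h = (12a, 2b)
(a₁, b₁) = (5, 4) − 0.04·(60, 8) = (2.6, 3.68)
(a₂, b₂) = (2.6, 3.68) − 0.04·(31.2, 7.36) = (1.352, 3.3856)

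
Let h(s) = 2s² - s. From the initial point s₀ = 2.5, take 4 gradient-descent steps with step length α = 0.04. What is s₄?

1.37021056

h′(s) = 4s - 1
s₁ = 2.5 − 0.04·9 = 2.14
s₂ = 2.14 − 0.04·7.56 = 1.8376
s₃ = 1.8376 − 0.04·6.3504 = 1.583584
s₄ = 1.583584 − 0.04·5.334336 = 1.37021056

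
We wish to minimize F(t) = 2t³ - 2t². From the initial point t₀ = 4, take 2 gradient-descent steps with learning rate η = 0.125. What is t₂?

F′(t) = 6t² - 4t
Step 1: F′(4) = 80; t₁ = 4 − 0.125·80 = -6
Step 2: F′(-6) = 240; t₂ = -6 − 0.125·240 = -36

-36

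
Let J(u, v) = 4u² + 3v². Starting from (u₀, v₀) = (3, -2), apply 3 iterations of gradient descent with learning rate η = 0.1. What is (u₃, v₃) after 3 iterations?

(0.024, -0.128)

∇J = (8u, 6v)
Step 1: at (3, -2), ∇J = (24, -12) → (3, -2) − 0.1·(24, -12) = (0.6, -0.8)
Step 2: at (0.6, -0.8), ∇J = (4.8, -4.8) → (0.6, -0.8) − 0.1·(4.8, -4.8) = (0.12, -0.32)
Step 3: at (0.12, -0.32), ∇J = (0.96, -1.92) → (0.12, -0.32) − 0.1·(0.96, -1.92) = (0.024, -0.128)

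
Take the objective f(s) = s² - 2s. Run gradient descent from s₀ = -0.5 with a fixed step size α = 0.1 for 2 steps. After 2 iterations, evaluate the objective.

-0.0784

f′(s) = 2s - 2
s₁ = -0.5 − 0.1·(-3) = -0.2
s₂ = -0.2 − 0.1·(-2.4) = 0.04
f(0.04) = -0.0784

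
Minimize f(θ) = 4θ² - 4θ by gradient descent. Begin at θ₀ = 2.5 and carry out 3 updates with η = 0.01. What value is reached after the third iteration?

f′(θ) = 8θ - 4
θ₁ = 2.5 − 0.01·16 = 2.34
θ₂ = 2.34 − 0.01·14.72 = 2.1928
θ₃ = 2.1928 − 0.01·13.5424 = 2.057376

2.057376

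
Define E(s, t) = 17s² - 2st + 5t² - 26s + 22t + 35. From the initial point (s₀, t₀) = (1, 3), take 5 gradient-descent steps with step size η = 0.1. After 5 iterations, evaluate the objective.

455.1375137792

∇E = (34s - 2t - 26, -2s + 10t + 22)
(s₁, t₁) = (1, 3) − 0.1·(2, 50) = (0.8, -2)
(s₂, t₂) = (0.8, -2) − 0.1·(5.2, 0.4) = (0.28, -2.04)
(s₃, t₃) = (0.28, -2.04) − 0.1·(-12.4, 1.04) = (1.52, -2.144)
(s₄, t₄) = (1.52, -2.144) − 0.1·(29.968, -2.48) = (-1.4768, -1.896)
(s₅, t₅) = (-1.4768, -1.896) − 0.1·(-72.4192, 5.9936) = (5.76512, -2.49536)
E(5.76512, -2.49536) = 455.1375137792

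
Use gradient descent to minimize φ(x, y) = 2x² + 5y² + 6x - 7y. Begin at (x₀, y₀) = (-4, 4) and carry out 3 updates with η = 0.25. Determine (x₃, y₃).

(-1.5, -10.4375)

∇φ = (4x + 6, 10y - 7)
Step 1: at (-4, 4), ∇φ = (-10, 33) → (-4, 4) − 0.25·(-10, 33) = (-1.5, -4.25)
Step 2: at (-1.5, -4.25), ∇φ = (0, -49.5) → (-1.5, -4.25) − 0.25·(0, -49.5) = (-1.5, 8.125)
Step 3: at (-1.5, 8.125), ∇φ = (0, 74.25) → (-1.5, 8.125) − 0.25·(0, 74.25) = (-1.5, -10.4375)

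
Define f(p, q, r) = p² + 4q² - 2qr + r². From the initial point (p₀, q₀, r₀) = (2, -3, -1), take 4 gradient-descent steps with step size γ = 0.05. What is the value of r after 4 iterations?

∇f = (2p, 8q - 2r, -2q + 2r)
Step 1: at (2, -3, -1), ∇f = (4, -22, 4) → (2, -3, -1) − 0.05·(4, -22, 4) = (1.8, -1.9, -1.2)
Step 2: at (1.8, -1.9, -1.2), ∇f = (3.6, -12.8, 1.4) → (1.8, -1.9, -1.2) − 0.05·(3.6, -12.8, 1.4) = (1.62, -1.26, -1.27)
Step 3: at (1.62, -1.26, -1.27), ∇f = (3.24, -7.54, -0.02) → (1.62, -1.26, -1.27) − 0.05·(3.24, -7.54, -0.02) = (1.458, -0.883, -1.269)
Step 4: at (1.458, -0.883, -1.269), ∇f = (2.916, -4.526, -0.772) → (1.458, -0.883, -1.269) − 0.05·(2.916, -4.526, -0.772) = (1.3122, -0.6567, -1.2304)
r = -1.2304

-1.2304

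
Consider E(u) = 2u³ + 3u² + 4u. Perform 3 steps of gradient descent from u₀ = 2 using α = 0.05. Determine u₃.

-0.352

E′(u) = 6u² + 6u + 4
Step 1: E′(2) = 40; u₁ = 2 − 0.05·40 = 0
Step 2: E′(0) = 4; u₂ = 0 − 0.05·4 = -0.2
Step 3: E′(-0.2) = 3.04; u₃ = -0.2 − 0.05·3.04 = -0.352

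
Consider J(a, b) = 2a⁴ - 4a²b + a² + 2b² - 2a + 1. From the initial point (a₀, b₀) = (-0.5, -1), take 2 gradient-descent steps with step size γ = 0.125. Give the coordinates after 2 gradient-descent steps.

∇J = (8a³ - 8ab + 2a - 2, -4a² + 4b)
(a₁, b₁) = (-0.5, -1) − 0.125·(-8, -5) = (0.5, -0.375)
(a₂, b₂) = (0.5, -0.375) − 0.125·(1.5, -2.5) = (0.3125, -0.0625)

(0.3125, -0.0625)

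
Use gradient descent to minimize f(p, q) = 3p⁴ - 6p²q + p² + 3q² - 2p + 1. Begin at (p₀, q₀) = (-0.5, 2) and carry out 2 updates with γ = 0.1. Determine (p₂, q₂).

(0.11875, 1.3175)

∇f = (12p³ - 12pq + 2p - 2, -6p² + 6q)
Step 1: at (-0.5, 2), ∇f = (7.5, 10.5) → (-0.5, 2) − 0.1·(7.5, 10.5) = (-1.25, 0.95)
Step 2: at (-1.25, 0.95), ∇f = (-13.6875, -3.675) → (-1.25, 0.95) − 0.1·(-13.6875, -3.675) = (0.11875, 1.3175)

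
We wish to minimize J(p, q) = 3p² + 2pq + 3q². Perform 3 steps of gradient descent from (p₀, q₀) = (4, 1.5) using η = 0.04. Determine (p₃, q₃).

∇J = (6p + 2q, 2p + 6q)
Step 1: at (4, 1.5), ∇J = (27, 17) → (4, 1.5) − 0.04·(27, 17) = (2.92, 0.82)
Step 2: at (2.92, 0.82), ∇J = (19.16, 10.76) → (2.92, 0.82) − 0.04·(19.16, 10.76) = (2.1536, 0.3896)
Step 3: at (2.1536, 0.3896), ∇J = (13.7008, 6.6448) → (2.1536, 0.3896) − 0.04·(13.7008, 6.6448) = (1.605568, 0.123808)

(1.605568, 0.123808)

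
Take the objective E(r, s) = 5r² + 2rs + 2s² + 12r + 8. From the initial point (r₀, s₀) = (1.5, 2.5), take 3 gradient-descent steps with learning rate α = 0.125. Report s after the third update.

∇E = (10r + 2s + 12, 2r + 4s)
(r₁, s₁) = (1.5, 2.5) − 0.125·(32, 13) = (-2.5, 0.875)
(r₂, s₂) = (-2.5, 0.875) − 0.125·(-11.25, -1.5) = (-1.09375, 1.0625)
(r₃, s₃) = (-1.09375, 1.0625) − 0.125·(3.1875, 2.0625) = (-1.4921875, 0.8046875)
s = 0.8046875

0.8046875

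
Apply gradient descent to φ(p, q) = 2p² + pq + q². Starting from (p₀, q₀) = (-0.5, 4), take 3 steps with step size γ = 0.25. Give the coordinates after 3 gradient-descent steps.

∇φ = (4p + q, p + 2q)
(p₁, q₁) = (-0.5, 4) − 0.25·(2, 7.5) = (-1, 2.125)
(p₂, q₂) = (-1, 2.125) − 0.25·(-1.875, 3.25) = (-0.53125, 1.3125)
(p₃, q₃) = (-0.53125, 1.3125) − 0.25·(-0.8125, 2.09375) = (-0.328125, 0.7890625)

(-0.328125, 0.7890625)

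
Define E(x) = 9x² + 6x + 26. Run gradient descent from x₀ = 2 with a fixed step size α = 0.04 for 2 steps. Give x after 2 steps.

E′(x) = 18x + 6
x₁ = 2 − 0.04·42 = 0.32
x₂ = 0.32 − 0.04·11.76 = -0.1504

-0.1504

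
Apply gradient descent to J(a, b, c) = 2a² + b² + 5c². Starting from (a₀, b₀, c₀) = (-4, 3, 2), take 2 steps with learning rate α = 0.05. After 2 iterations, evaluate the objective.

∇J = (4a, 2b, 10c)
Step 1: at (-4, 3, 2), ∇J = (-16, 6, 20) → (-4, 3, 2) − 0.05·(-16, 6, 20) = (-3.2, 2.7, 1)
Step 2: at (-3.2, 2.7, 1), ∇J = (-12.8, 5.4, 10) → (-3.2, 2.7, 1) − 0.05·(-12.8, 5.4, 10) = (-2.56, 2.43, 0.5)
J(-2.56, 2.43, 0.5) = 20.2621

20.2621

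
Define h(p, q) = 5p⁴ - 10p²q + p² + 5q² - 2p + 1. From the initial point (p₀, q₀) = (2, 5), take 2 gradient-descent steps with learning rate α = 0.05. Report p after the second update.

∇h = (20p³ - 20pq + 2p - 2, -10p² + 10q)
(p₁, q₁) = (2, 5) − 0.05·(-38, 10) = (3.9, 4.5)
(p₂, q₂) = (3.9, 4.5) − 0.05·(841.18, -107.1) = (-38.159, 9.855)
p = -38.159

-38.159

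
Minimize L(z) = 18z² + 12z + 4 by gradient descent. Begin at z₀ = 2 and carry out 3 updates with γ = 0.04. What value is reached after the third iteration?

-0.532096

L′(z) = 36z + 12
z₁ = 2 − 0.04·84 = -1.36
z₂ = -1.36 − 0.04·(-36.96) = 0.1184
z₃ = 0.1184 − 0.04·16.2624 = -0.532096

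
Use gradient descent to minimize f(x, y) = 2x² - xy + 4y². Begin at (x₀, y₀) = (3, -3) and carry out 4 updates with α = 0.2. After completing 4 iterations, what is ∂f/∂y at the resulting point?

∇f = (4x - y, -x + 8y)
Step 1: at (3, -3), ∇f = (15, -27) → (3, -3) − 0.2·(15, -27) = (0, 2.4)
Step 2: at (0, 2.4), ∇f = (-2.4, 19.2) → (0, 2.4) − 0.2·(-2.4, 19.2) = (0.48, -1.44)
Step 3: at (0.48, -1.44), ∇f = (3.36, -12) → (0.48, -1.44) − 0.2·(3.36, -12) = (-0.192, 0.96)
Step 4: at (-0.192, 0.96), ∇f = (-1.728, 7.872) → (-0.192, 0.96) − 0.2·(-1.728, 7.872) = (0.1536, -0.6144)
∂f/∂y at (0.1536, -0.6144) = -5.0688

-5.0688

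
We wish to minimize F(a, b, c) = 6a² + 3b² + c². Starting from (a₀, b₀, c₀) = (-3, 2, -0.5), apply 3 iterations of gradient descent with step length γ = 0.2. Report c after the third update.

-0.108

∇F = (12a, 6b, 2c)
(a₁, b₁, c₁) = (-3, 2, -0.5) − 0.2·(-36, 12, -1) = (4.2, -0.4, -0.3)
(a₂, b₂, c₂) = (4.2, -0.4, -0.3) − 0.2·(50.4, -2.4, -0.6) = (-5.88, 0.08, -0.18)
(a₃, b₃, c₃) = (-5.88, 0.08, -0.18) − 0.2·(-70.56, 0.48, -0.36) = (8.232, -0.016, -0.108)
c = -0.108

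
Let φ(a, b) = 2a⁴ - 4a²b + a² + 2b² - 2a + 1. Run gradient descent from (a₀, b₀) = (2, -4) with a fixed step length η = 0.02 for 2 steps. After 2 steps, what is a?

∇φ = (8a³ - 8ab + 2a - 2, -4a² + 4b)
(a₁, b₁) = (2, -4) − 0.02·(130, -32) = (-0.6, -3.36)
(a₂, b₂) = (-0.6, -3.36) − 0.02·(-21.056, -14.88) = (-0.17888, -3.0624)
a = -0.17888

-0.17888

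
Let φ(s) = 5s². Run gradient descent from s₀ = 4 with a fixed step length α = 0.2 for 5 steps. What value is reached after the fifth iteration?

φ′(s) = 10s
s₁ = 4 − 0.2·40 = -4
s₂ = -4 − 0.2·(-40) = 4
s₃ = 4 − 0.2·40 = -4
s₄ = -4 − 0.2·(-40) = 4
s₅ = 4 − 0.2·40 = -4

-4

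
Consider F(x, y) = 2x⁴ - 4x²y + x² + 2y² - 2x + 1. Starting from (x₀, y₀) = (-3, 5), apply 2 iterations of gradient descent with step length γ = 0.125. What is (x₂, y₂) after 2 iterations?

(-922.25, 53.5)

∇F = (8x³ - 8xy + 2x - 2, -4x² + 4y)
(x₁, y₁) = (-3, 5) − 0.125·(-104, -16) = (10, 7)
(x₂, y₂) = (10, 7) − 0.125·(7458, -372) = (-922.25, 53.5)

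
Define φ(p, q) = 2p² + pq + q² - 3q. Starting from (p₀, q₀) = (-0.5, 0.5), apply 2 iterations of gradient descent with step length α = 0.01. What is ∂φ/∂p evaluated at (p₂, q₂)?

-1.33405

∇φ = (4p + q, p + 2q - 3)
Step 1: at (-0.5, 0.5), ∇φ = (-1.5, -2.5) → (-0.5, 0.5) − 0.01·(-1.5, -2.5) = (-0.485, 0.525)
Step 2: at (-0.485, 0.525), ∇φ = (-1.415, -2.435) → (-0.485, 0.525) − 0.01·(-1.415, -2.435) = (-0.47085, 0.54935)
∂φ/∂p at (-0.47085, 0.54935) = -1.33405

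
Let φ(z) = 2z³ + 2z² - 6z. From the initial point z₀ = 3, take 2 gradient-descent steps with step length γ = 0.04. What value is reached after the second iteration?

φ′(z) = 6z² + 4z - 6
z₁ = 3 − 0.04·60 = 0.6
z₂ = 0.6 − 0.04·(-1.44) = 0.6576

0.6576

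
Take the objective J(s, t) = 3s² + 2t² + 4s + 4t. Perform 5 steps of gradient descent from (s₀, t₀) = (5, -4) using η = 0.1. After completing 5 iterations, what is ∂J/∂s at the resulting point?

0.34816

∇J = (6s + 4, 4t + 4)
Step 1: at (5, -4), ∇J = (34, -12) → (5, -4) − 0.1·(34, -12) = (1.6, -2.8)
Step 2: at (1.6, -2.8), ∇J = (13.6, -7.2) → (1.6, -2.8) − 0.1·(13.6, -7.2) = (0.24, -2.08)
Step 3: at (0.24, -2.08), ∇J = (5.44, -4.32) → (0.24, -2.08) − 0.1·(5.44, -4.32) = (-0.304, -1.648)
Step 4: at (-0.304, -1.648), ∇J = (2.176, -2.592) → (-0.304, -1.648) − 0.1·(2.176, -2.592) = (-0.5216, -1.3888)
Step 5: at (-0.5216, -1.3888), ∇J = (0.8704, -1.5552) → (-0.5216, -1.3888) − 0.1·(0.8704, -1.5552) = (-0.60864, -1.23328)
∂J/∂s at (-0.60864, -1.23328) = 0.34816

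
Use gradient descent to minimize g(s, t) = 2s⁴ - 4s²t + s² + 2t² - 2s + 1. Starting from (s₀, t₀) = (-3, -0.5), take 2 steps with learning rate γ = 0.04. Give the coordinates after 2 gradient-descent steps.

∇g = (8s³ - 8st + 2s - 2, -4s² + 4t)
(s₁, t₁) = (-3, -0.5) − 0.04·(-236, -38) = (6.44, 1.02)
(s₂, t₂) = (6.44, 1.02) − 0.04·(2095.049472, -161.8144) = (-77.36197888, 7.492576)

(-77.36197888, 7.492576)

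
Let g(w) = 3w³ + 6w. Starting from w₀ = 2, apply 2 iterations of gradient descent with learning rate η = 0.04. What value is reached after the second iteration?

g′(w) = 9w² + 6
Step 1: g′(2) = 42; w₁ = 2 − 0.04·42 = 0.32
Step 2: g′(0.32) = 6.9216; w₂ = 0.32 − 0.04·6.9216 = 0.043136

0.043136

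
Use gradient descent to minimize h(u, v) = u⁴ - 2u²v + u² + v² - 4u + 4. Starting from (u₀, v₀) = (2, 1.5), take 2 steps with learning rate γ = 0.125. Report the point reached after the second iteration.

(-0.34375, 1.65625)

∇h = (4u³ - 4uv + 2u - 4, -2u² + 2v)
(u₁, v₁) = (2, 1.5) − 0.125·(20, -5) = (-0.5, 2.125)
(u₂, v₂) = (-0.5, 2.125) − 0.125·(-1.25, 3.75) = (-0.34375, 1.65625)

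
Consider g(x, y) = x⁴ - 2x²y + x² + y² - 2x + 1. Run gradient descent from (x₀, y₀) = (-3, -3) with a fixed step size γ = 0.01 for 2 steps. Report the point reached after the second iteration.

(-1.13733632, -2.660992)

∇g = (4x³ - 4xy + 2x - 2, -2x² + 2y)
Step 1: at (-3, -3), ∇g = (-152, -24) → (-3, -3) − 0.01·(-152, -24) = (-1.48, -2.76)
Step 2: at (-1.48, -2.76), ∇g = (-34.266368, -9.9008) → (-1.48, -2.76) − 0.01·(-34.266368, -9.9008) = (-1.13733632, -2.660992)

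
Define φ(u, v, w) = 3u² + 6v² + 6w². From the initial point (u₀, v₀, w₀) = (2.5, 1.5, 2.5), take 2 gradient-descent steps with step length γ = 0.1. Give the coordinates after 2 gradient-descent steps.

(0.4, 0.06, 0.1)

∇φ = (6u, 12v, 12w)
(u₁, v₁, w₁) = (2.5, 1.5, 2.5) − 0.1·(15, 18, 30) = (1, -0.3, -0.5)
(u₂, v₂, w₂) = (1, -0.3, -0.5) − 0.1·(6, -3.6, -6) = (0.4, 0.06, 0.1)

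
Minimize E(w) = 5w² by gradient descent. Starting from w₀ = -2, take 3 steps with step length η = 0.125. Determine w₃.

0.03125

E′(w) = 10w
w₁ = -2 − 0.125·(-20) = 0.5
w₂ = 0.5 − 0.125·5 = -0.125
w₃ = -0.125 − 0.125·(-1.25) = 0.03125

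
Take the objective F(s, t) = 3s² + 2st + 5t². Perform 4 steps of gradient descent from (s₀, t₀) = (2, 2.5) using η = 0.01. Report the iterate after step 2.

(1.676, 1.9524)

∇F = (6s + 2t, 2s + 10t)
Step 1: at (2, 2.5), ∇F = (17, 29) → (2, 2.5) − 0.01·(17, 29) = (1.83, 2.21)
Step 2: at (1.83, 2.21), ∇F = (15.4, 25.76) → (1.83, 2.21) − 0.01·(15.4, 25.76) = (1.676, 1.9524)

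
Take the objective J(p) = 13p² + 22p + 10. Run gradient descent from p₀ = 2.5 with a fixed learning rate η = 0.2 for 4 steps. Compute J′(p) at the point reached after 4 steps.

J′(p) = 26p + 22
Step 1: J′(2.5) = 87; p₁ = 2.5 − 0.2·87 = -14.9
Step 2: J′(-14.9) = -365.4; p₂ = -14.9 − 0.2·(-365.4) = 58.18
Step 3: J′(58.18) = 1534.68; p₃ = 58.18 − 0.2·1534.68 = -248.756
Step 4: J′(-248.756) = -6445.656; p₄ = -248.756 − 0.2·(-6445.656) = 1040.3752
J′(p) at (1040.3752) = 27071.7552

27071.7552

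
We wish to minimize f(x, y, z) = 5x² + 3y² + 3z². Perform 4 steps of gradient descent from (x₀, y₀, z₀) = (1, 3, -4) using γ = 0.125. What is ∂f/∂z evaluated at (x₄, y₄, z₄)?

-0.09375

∇f = (10x, 6y, 6z)
Step 1: at (1, 3, -4), ∇f = (10, 18, -24) → (1, 3, -4) − 0.125·(10, 18, -24) = (-0.25, 0.75, -1)
Step 2: at (-0.25, 0.75, -1), ∇f = (-2.5, 4.5, -6) → (-0.25, 0.75, -1) − 0.125·(-2.5, 4.5, -6) = (0.0625, 0.1875, -0.25)
Step 3: at (0.0625, 0.1875, -0.25), ∇f = (0.625, 1.125, -1.5) → (0.0625, 0.1875, -0.25) − 0.125·(0.625, 1.125, -1.5) = (-0.015625, 0.046875, -0.0625)
Step 4: at (-0.015625, 0.046875, -0.0625), ∇f = (-0.15625, 0.28125, -0.375) → (-0.015625, 0.046875, -0.0625) − 0.125·(-0.15625, 0.28125, -0.375) = (0.00390625, 0.01171875, -0.015625)
∂f/∂z at (0.00390625, 0.01171875, -0.015625) = -0.09375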